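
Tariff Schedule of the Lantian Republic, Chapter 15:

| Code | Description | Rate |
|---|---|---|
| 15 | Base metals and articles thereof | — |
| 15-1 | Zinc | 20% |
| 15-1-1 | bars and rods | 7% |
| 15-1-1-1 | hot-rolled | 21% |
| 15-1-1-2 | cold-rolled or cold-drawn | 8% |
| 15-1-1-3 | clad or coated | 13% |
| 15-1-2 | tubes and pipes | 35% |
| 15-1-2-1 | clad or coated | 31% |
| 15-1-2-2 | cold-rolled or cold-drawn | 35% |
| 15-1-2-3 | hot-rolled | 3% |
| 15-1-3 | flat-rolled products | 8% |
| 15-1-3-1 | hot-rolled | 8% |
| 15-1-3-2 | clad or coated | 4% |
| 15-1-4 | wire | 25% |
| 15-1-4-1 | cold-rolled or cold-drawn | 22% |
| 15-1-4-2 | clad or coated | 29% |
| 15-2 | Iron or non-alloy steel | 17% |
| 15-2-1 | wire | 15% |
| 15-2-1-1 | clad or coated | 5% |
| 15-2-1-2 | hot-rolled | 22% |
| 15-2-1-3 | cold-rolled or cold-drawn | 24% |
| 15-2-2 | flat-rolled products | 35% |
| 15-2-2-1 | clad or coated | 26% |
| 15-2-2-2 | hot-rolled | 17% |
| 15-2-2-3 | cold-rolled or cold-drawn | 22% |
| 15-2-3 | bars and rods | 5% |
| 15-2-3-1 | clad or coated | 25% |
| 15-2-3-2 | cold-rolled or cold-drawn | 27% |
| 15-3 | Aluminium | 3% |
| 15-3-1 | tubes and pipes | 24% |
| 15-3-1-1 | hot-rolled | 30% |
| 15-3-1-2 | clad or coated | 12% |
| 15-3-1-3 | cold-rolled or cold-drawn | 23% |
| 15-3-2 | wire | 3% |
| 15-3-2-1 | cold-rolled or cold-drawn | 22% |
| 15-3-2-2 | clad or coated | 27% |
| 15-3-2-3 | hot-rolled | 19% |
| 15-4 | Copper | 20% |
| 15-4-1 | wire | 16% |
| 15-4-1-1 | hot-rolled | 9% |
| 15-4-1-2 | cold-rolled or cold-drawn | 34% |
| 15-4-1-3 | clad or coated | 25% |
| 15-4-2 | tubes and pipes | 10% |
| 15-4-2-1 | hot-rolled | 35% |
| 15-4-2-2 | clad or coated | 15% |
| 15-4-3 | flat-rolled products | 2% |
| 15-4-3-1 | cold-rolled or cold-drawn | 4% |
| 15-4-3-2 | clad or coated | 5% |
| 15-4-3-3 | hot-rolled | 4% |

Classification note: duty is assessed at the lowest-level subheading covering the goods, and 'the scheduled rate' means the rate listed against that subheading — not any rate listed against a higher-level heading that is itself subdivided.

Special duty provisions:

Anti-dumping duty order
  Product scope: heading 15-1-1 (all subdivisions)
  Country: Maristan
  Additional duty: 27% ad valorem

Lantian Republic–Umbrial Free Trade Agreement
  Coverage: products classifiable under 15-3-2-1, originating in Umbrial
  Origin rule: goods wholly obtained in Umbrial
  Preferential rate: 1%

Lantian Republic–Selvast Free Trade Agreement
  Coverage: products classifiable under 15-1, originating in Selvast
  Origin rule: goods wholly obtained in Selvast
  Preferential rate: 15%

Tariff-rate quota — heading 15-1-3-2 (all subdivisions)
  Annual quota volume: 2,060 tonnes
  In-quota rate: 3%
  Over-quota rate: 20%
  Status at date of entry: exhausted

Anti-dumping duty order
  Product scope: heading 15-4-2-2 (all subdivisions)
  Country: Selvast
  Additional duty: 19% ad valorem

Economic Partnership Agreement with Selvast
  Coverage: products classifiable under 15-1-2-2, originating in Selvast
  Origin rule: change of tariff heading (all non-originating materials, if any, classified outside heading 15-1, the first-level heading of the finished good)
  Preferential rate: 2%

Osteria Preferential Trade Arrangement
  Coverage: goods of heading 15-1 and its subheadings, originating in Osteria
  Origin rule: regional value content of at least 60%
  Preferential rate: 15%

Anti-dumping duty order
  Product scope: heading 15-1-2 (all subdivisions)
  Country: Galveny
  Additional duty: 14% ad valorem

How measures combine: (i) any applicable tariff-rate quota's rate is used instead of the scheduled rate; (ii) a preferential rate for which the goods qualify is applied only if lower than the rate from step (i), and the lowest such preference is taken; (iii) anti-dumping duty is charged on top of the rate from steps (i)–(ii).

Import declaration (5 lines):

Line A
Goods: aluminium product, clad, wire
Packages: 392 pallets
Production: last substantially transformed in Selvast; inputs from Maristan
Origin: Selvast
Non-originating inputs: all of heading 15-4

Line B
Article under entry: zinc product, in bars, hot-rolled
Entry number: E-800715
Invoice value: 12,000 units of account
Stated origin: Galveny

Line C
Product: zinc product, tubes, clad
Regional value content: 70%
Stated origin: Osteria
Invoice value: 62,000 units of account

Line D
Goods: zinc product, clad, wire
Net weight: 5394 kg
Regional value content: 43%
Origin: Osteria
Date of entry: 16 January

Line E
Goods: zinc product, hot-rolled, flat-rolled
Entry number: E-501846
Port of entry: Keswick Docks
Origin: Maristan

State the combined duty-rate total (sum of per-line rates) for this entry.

100%

Line A: aluminium → 15-3; wire → 15-3-2; clad → 15-3-2-2. Scheduled 27%. Selvast agreement on 15-1: 15-3-2-2 not covered; Selvast agreement on 15-1-2-2: 15-3-2-2 not covered. → 27%.
Line B: zinc → 15-1; in bars → 15-1-1; hot-rolled → 15-1-1-1. Scheduled 21%. No special measure applies. → 21%.
Line C: zinc → 15-1; tubes → 15-1-2; clad → 15-1-2-1. Scheduled 31%. Osteria agreement on 15-1: RVC ≥ 60% → 15% available; preferential 15%. → 15%.
Line D: zinc → 15-1; wire → 15-1-4; clad → 15-1-4-2. Scheduled 29%. Osteria agreement on 15-1: RVC < 60%. → 29%.
Line E: zinc → 15-1; flat-rolled → 15-1-3; hot-rolled → 15-1-3-1. Scheduled 8%. No special measure applies. → 8%.
Sum: 27% + 21% + 15% + 29% + 8% = 100%.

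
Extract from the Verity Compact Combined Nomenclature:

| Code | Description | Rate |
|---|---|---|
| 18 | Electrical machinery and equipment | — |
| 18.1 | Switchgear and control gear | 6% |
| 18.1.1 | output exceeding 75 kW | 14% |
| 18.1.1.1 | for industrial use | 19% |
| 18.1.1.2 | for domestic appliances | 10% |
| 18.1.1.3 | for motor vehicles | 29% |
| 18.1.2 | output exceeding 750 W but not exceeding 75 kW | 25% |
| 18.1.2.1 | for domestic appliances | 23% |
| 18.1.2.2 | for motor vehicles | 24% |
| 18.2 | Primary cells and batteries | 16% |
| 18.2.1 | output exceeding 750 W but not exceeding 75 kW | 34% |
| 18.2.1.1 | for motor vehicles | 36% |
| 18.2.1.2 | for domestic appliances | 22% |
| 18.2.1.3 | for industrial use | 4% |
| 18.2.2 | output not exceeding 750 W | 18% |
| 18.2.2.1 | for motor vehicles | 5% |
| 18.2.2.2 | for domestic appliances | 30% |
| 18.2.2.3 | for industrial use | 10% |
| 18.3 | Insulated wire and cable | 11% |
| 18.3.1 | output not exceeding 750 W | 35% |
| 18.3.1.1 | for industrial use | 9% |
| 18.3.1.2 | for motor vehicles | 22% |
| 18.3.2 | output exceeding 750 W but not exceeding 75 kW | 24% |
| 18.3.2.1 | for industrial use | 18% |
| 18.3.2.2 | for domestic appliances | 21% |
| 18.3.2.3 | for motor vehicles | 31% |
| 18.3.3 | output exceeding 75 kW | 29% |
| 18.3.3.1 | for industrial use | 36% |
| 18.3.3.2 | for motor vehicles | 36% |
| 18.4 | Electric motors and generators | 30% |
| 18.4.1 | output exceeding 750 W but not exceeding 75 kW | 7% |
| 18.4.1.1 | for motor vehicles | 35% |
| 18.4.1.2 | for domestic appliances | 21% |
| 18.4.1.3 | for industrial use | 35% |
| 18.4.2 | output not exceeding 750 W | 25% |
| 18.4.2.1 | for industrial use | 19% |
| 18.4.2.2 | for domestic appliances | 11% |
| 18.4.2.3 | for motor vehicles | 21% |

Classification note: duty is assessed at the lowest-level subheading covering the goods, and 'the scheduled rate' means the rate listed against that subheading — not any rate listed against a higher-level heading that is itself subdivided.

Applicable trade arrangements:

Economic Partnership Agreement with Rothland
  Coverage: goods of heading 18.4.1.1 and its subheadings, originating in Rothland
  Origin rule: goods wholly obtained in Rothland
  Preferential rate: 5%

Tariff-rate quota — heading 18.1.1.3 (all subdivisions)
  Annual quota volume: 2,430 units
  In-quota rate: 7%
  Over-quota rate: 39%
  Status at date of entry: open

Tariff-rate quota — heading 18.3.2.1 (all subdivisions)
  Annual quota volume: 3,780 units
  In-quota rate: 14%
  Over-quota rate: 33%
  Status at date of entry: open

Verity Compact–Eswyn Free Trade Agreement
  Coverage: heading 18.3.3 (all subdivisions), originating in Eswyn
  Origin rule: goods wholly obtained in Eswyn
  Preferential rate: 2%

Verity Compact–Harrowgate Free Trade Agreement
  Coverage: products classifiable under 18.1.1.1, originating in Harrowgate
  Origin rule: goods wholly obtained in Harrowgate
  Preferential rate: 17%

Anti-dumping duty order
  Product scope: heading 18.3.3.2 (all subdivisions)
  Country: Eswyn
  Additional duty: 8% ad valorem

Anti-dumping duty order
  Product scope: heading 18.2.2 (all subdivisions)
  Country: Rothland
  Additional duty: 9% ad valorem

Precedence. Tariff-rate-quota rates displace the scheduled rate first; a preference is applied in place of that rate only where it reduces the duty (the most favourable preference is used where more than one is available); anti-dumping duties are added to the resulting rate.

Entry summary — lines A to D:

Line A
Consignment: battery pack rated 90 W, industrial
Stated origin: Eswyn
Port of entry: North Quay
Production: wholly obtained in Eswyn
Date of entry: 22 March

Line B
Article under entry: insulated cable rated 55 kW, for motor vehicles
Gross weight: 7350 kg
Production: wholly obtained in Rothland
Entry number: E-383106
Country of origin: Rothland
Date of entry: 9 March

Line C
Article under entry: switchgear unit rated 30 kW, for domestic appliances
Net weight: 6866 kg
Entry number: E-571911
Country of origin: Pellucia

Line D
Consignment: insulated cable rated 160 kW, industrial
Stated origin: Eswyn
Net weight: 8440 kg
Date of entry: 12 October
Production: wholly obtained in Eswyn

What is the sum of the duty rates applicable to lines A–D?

66%

Line A: battery pack → 18.2; rated 90 W → 18.2.2; industrial → 18.2.2.3. Scheduled 10%. Eswyn agreement on 18.3.3: 18.2.2.3 not covered. → 10%.
Line B: insulated cable → 18.3; rated 55 kW → 18.3.2; for motor vehicles → 18.3.2.3. Scheduled 31%. Rothland agreement on 18.4.1.1: 18.3.2.3 not covered. → 31%.
Line C: switchgear unit → 18.1; rated 30 kW → 18.1.2; for domestic appliances → 18.1.2.1. Scheduled 23%. No special measure applies. → 23%.
Line D: insulated cable → 18.3; rated 160 kW → 18.3.3; industrial → 18.3.3.1. Scheduled 36%. Eswyn agreement on 18.3.3: wholly obtained → 2% available; preferential 2%. → 2%.
Sum: 10% + 31% + 23% + 2% = 66%.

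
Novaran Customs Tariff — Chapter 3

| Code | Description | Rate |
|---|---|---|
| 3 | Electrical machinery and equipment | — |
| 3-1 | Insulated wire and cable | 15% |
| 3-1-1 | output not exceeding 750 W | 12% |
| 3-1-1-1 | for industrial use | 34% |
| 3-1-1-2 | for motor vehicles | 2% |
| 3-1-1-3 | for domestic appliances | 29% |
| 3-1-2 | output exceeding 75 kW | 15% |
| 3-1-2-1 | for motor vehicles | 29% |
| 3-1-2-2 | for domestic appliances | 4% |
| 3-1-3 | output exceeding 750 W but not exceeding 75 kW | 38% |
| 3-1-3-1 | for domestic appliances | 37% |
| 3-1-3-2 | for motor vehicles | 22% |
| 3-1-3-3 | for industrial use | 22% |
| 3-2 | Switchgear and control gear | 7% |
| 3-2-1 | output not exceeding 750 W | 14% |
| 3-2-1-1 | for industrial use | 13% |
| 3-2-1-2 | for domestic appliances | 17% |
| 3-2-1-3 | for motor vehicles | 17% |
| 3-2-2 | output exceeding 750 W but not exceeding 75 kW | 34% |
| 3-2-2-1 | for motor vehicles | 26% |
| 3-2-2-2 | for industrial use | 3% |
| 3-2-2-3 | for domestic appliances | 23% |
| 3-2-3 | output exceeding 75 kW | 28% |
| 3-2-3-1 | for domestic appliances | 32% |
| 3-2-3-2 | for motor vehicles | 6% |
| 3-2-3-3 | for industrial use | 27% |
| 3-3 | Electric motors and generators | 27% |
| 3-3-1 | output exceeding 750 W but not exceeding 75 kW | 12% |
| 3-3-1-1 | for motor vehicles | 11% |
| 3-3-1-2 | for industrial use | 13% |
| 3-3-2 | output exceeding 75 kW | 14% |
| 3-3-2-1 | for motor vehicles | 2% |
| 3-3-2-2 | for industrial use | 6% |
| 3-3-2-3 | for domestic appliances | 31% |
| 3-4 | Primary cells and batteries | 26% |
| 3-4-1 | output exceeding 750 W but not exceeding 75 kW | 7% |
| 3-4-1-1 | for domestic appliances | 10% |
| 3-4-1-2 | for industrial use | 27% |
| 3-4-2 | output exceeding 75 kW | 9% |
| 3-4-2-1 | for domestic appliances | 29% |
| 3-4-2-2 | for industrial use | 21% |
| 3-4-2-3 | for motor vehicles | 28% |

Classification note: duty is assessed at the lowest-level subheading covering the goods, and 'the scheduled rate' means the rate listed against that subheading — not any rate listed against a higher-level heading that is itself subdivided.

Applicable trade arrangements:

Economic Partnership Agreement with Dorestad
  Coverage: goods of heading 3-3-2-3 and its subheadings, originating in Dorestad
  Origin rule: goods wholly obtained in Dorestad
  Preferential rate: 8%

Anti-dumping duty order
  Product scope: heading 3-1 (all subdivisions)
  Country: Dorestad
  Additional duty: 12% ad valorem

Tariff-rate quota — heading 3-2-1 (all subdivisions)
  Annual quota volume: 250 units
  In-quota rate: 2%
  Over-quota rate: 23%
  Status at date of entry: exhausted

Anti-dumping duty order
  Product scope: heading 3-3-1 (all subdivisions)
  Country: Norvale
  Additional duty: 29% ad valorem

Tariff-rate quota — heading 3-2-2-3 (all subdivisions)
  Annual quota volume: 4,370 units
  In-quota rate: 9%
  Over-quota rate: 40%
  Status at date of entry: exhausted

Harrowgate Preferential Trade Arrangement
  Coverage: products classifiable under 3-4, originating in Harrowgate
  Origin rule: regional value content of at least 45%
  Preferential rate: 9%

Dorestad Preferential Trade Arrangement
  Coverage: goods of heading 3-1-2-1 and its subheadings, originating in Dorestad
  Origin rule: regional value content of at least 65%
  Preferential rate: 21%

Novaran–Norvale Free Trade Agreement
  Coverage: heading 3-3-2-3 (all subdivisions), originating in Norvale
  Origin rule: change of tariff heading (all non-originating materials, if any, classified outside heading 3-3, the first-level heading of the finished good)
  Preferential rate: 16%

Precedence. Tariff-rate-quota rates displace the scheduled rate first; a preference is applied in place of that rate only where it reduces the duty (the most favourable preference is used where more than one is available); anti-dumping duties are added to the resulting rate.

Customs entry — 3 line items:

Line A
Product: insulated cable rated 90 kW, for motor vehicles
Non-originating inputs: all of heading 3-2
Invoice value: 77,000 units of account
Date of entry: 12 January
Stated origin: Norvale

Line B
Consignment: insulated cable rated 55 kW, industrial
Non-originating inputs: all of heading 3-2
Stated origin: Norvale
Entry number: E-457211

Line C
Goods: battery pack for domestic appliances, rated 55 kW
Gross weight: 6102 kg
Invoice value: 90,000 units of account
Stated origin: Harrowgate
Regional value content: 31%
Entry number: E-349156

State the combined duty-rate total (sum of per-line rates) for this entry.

Line A: insulated cable → 3-1; rated 90 kW → 3-1-2; for motor vehicles → 3-1-2-1. Scheduled 29%. Norvale agreement on 3-3-2-3: 3-1-2-1 not covered. → 29%.
Line B: insulated cable → 3-1; rated 55 kW → 3-1-3; industrial → 3-1-3-3. Scheduled 22%. Norvale agreement on 3-3-2-3: 3-1-3-3 not covered. → 22%.
Line C: battery pack → 3-4; rated 55 kW → 3-4-1; for domestic appliances → 3-4-1-1. Scheduled 10%. Harrowgate agreement on 3-4: RVC < 45%. → 10%.
Sum: 29% + 22% + 10% = 61%.

61%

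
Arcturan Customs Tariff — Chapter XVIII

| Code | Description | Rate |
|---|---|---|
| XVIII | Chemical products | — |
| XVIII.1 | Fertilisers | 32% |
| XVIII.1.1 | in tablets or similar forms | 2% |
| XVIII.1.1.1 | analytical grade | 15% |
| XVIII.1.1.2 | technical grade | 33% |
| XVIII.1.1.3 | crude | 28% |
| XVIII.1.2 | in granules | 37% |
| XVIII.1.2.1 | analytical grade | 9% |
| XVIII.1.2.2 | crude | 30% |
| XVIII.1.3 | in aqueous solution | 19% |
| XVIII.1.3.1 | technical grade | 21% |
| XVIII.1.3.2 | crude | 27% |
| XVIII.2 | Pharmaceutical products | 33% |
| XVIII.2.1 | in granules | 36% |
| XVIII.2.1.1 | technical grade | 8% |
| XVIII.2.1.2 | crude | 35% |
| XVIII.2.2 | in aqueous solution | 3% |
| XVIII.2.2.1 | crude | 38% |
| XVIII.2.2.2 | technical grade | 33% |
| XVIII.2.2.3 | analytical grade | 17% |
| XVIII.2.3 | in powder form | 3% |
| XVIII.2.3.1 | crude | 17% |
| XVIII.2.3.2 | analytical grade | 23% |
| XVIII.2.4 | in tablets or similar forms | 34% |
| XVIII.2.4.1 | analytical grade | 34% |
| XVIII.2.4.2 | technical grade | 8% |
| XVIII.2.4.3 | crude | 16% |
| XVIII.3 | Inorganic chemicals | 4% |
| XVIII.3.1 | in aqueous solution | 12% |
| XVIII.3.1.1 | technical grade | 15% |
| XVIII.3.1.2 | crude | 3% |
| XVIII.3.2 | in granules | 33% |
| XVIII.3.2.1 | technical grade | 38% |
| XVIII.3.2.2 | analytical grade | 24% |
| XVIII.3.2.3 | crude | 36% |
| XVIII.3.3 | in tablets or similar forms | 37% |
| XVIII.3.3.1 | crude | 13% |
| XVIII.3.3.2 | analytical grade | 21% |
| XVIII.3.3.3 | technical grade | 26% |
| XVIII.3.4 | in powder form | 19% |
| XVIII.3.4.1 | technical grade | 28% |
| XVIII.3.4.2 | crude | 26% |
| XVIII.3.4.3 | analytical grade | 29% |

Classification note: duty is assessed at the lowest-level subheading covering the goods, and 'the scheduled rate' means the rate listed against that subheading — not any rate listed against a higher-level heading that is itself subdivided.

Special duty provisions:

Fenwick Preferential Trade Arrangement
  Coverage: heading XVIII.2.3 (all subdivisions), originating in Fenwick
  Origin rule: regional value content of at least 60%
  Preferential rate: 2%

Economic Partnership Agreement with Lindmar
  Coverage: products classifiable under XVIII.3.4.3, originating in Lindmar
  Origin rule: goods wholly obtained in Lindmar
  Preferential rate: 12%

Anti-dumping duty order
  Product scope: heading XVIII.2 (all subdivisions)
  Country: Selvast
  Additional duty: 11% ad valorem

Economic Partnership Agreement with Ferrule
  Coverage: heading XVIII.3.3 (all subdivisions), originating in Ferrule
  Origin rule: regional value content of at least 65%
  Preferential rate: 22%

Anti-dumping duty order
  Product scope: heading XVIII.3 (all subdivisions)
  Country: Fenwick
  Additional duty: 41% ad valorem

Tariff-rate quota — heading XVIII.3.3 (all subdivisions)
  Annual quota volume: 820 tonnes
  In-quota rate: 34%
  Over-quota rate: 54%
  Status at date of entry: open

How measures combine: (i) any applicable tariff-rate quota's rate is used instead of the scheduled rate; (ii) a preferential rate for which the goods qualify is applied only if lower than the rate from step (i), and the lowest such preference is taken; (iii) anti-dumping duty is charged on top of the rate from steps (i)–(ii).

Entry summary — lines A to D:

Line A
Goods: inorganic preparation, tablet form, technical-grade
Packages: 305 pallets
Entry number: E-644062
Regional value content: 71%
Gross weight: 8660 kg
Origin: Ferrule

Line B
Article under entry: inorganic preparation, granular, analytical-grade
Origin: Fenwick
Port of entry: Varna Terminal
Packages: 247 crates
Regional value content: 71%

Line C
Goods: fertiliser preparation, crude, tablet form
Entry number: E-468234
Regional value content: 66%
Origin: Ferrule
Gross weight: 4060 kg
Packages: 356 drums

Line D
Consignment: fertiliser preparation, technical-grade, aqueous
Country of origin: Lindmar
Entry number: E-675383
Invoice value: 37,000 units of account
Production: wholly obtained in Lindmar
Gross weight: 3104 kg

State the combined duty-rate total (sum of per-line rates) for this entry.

Line A: inorganic → XVIII.3; tablet form → XVIII.3.3; technical-grade → XVIII.3.3.3. Scheduled 26%. quota on XVIII.3.3 open → in-quota 34%; Ferrule agreement on XVIII.3.3: RVC ≥ 65% → 22% available; preferential 22%. → 22%.
Line B: inorganic → XVIII.3; granular → XVIII.3.2; analytical-grade → XVIII.3.2.2. Scheduled 24%. Fenwick agreement on XVIII.2.3: XVIII.3.2.2 not covered; anti-dumping (Fenwick, XVIII.3): +41%; total 24% + 41% = 65%. → 65%.
Line C: fertiliser → XVIII.1; tablet form → XVIII.1.1; crude → XVIII.1.1.3. Scheduled 28%. Ferrule agreement on XVIII.3.3: XVIII.1.1.3 not covered. → 28%.
Line D: fertiliser → XVIII.1; aqueous → XVIII.1.3; technical-grade → XVIII.1.3.1. Scheduled 21%. Lindmar agreement on XVIII.3.4.3: XVIII.1.3.1 not covered. → 21%.
Sum: 22% + 65% + 28% + 21% = 136%.

136%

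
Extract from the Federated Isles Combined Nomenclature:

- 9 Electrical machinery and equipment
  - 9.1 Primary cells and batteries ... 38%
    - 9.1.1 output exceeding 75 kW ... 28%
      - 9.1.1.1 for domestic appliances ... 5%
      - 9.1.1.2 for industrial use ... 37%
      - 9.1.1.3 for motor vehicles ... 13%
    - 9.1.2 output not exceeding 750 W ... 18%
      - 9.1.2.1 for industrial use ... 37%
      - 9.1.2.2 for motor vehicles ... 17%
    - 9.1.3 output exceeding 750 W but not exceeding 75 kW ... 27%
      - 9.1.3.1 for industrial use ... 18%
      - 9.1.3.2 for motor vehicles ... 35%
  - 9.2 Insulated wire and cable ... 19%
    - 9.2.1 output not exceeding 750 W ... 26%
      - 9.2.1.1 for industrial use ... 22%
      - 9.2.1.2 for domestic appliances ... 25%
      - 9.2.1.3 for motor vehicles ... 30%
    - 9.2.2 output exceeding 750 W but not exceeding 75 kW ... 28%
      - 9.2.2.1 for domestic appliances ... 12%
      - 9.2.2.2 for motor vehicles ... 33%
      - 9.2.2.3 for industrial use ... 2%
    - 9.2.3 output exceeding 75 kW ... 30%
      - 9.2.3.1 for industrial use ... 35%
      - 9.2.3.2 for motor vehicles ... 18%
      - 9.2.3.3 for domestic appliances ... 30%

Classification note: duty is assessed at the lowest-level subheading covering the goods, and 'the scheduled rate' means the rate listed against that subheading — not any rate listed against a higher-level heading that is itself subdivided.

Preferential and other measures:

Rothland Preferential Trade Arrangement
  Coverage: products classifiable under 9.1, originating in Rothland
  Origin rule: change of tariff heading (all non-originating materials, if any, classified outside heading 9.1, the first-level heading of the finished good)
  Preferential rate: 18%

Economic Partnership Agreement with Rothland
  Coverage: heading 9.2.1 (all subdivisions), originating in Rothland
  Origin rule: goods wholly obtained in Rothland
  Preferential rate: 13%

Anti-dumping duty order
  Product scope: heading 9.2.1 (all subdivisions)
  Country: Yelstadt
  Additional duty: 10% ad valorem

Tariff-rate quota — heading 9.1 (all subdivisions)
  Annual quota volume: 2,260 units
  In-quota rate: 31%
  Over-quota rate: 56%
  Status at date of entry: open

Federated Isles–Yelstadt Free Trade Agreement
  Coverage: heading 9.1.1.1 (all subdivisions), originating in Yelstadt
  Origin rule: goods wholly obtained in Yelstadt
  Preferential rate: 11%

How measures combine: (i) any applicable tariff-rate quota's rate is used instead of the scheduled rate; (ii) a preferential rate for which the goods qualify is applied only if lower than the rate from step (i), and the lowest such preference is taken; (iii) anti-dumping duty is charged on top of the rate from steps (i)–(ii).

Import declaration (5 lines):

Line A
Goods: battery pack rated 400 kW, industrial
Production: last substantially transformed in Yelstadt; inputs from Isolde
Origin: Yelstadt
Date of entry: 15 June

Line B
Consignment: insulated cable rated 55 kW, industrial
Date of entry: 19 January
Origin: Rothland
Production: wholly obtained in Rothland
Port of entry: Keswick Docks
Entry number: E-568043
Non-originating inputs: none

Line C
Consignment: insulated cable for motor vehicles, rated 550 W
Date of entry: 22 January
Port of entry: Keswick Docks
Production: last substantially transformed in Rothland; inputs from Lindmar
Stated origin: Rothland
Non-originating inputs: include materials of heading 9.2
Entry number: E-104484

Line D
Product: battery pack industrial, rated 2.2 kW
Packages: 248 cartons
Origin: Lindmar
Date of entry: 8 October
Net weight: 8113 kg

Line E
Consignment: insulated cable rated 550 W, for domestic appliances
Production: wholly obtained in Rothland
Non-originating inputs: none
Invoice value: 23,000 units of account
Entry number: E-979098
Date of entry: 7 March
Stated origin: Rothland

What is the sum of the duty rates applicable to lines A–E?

Line A: battery pack → 9.1; rated 400 kW → 9.1.1; industrial → 9.1.1.2. Scheduled 37%. quota on 9.1 open → in-quota 31%; Yelstadt agreement on 9.1.1.1: 9.1.1.2 not covered. → 31%.
Line B: insulated cable → 9.2; rated 55 kW → 9.2.2; industrial → 9.2.2.3. Scheduled 2%. Rothland agreement on 9.1: 9.2.2.3 not covered; Rothland agreement on 9.2.1: 9.2.2.3 not covered. → 2%.
Line C: insulated cable → 9.2; rated 550 W → 9.2.1; for motor vehicles → 9.2.1.3. Scheduled 30%. Rothland agreement on 9.1: 9.2.1.3 not covered; Rothland agreement on 9.2.1: not wholly obtained. → 30%.
Line D: battery pack → 9.1; rated 2.2 kW → 9.1.3; industrial → 9.1.3.1. Scheduled 18%. quota on 9.1 open → in-quota 31%. → 31%.
Line E: insulated cable → 9.2; rated 550 W → 9.2.1; for domestic appliances → 9.2.1.2. Scheduled 25%. Rothland agreement on 9.1: 9.2.1.2 not covered; Rothland agreement on 9.2.1: wholly obtained → 13% available; preferential 13%. → 13%.
Sum: 31% + 2% + 30% + 31% + 13% = 107%.

107%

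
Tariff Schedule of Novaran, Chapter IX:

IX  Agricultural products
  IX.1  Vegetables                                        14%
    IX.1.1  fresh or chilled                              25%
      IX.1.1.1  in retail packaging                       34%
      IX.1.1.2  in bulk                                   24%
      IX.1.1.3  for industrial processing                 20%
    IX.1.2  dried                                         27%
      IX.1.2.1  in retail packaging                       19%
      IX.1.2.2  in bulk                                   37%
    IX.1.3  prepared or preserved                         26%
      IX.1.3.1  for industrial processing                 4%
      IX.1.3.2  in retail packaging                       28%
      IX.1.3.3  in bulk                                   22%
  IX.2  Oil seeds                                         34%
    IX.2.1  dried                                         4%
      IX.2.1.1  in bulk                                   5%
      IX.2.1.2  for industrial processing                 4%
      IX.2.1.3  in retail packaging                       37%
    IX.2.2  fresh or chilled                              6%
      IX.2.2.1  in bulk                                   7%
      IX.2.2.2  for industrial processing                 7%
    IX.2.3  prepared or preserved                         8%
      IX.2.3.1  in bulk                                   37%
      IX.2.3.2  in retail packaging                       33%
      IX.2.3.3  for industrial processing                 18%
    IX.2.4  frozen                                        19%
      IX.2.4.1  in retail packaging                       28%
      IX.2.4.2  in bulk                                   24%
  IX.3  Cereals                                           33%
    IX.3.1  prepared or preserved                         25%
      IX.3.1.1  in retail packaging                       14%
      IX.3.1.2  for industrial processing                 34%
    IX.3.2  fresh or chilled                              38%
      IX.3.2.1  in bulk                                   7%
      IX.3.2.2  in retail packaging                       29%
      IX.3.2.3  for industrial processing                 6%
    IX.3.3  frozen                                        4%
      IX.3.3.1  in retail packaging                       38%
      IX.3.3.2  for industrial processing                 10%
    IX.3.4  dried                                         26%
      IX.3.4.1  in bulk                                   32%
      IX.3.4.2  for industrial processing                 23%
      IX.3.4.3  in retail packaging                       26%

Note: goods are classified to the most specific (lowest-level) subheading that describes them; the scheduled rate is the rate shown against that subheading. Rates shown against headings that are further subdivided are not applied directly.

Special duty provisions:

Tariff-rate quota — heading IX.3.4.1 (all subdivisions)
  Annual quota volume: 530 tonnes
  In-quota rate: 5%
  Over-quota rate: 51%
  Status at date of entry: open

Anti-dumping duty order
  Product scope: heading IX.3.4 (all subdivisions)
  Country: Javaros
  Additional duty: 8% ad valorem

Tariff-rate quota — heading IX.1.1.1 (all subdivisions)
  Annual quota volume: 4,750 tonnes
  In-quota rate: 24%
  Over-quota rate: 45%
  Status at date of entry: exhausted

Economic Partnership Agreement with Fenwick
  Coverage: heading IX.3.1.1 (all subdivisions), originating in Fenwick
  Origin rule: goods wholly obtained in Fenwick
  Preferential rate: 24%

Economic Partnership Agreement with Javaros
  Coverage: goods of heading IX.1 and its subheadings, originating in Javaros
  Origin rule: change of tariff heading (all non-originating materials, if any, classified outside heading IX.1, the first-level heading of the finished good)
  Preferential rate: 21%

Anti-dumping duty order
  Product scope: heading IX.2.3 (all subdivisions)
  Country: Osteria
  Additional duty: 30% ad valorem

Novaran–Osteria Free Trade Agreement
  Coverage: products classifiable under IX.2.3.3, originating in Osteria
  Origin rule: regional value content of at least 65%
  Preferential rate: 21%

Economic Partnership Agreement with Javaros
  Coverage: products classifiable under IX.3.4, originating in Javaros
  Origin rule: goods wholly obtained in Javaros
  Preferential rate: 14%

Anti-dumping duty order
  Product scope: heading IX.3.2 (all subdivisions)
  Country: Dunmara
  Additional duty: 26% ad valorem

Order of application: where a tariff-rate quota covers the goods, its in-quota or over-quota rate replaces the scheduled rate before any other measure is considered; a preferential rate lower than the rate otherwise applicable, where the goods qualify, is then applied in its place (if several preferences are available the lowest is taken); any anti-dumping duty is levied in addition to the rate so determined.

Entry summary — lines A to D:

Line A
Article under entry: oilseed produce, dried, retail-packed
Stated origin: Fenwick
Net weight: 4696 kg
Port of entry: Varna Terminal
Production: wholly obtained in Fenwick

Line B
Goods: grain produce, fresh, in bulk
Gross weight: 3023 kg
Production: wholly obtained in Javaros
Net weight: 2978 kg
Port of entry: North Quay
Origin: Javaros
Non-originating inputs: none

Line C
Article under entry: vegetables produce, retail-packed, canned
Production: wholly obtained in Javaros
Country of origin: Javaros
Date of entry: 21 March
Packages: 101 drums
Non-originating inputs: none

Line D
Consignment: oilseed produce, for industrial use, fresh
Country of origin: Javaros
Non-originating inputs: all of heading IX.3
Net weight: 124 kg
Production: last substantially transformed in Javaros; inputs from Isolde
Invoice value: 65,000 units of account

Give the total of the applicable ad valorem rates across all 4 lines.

72%

Line A: oilseed → IX.2; dried → IX.2.1; retail-packed → IX.2.1.3. Scheduled 37%. Fenwick agreement on IX.3.1.1: IX.2.1.3 not covered. → 37%.
Line B: grain → IX.3; fresh → IX.3.2; in bulk → IX.3.2.1. Scheduled 7%. Javaros agreement on IX.1: IX.3.2.1 not covered; Javaros agreement on IX.3.4: IX.3.2.1 not covered. → 7%.
Line C: vegetables → IX.1; canned → IX.1.3; retail-packed → IX.1.3.2. Scheduled 28%. Javaros agreement on IX.1: CTH met → 21% available; Javaros agreement on IX.3.4: IX.1.3.2 not covered; preferential 21%. → 21%.
Line D: oilseed → IX.2; fresh → IX.2.2; for industrial use → IX.2.2.2. Scheduled 7%. Javaros agreement on IX.1: IX.2.2.2 not covered; Javaros agreement on IX.3.4: IX.2.2.2 not covered. → 7%.
Sum: 37% + 7% + 21% + 7% = 72%.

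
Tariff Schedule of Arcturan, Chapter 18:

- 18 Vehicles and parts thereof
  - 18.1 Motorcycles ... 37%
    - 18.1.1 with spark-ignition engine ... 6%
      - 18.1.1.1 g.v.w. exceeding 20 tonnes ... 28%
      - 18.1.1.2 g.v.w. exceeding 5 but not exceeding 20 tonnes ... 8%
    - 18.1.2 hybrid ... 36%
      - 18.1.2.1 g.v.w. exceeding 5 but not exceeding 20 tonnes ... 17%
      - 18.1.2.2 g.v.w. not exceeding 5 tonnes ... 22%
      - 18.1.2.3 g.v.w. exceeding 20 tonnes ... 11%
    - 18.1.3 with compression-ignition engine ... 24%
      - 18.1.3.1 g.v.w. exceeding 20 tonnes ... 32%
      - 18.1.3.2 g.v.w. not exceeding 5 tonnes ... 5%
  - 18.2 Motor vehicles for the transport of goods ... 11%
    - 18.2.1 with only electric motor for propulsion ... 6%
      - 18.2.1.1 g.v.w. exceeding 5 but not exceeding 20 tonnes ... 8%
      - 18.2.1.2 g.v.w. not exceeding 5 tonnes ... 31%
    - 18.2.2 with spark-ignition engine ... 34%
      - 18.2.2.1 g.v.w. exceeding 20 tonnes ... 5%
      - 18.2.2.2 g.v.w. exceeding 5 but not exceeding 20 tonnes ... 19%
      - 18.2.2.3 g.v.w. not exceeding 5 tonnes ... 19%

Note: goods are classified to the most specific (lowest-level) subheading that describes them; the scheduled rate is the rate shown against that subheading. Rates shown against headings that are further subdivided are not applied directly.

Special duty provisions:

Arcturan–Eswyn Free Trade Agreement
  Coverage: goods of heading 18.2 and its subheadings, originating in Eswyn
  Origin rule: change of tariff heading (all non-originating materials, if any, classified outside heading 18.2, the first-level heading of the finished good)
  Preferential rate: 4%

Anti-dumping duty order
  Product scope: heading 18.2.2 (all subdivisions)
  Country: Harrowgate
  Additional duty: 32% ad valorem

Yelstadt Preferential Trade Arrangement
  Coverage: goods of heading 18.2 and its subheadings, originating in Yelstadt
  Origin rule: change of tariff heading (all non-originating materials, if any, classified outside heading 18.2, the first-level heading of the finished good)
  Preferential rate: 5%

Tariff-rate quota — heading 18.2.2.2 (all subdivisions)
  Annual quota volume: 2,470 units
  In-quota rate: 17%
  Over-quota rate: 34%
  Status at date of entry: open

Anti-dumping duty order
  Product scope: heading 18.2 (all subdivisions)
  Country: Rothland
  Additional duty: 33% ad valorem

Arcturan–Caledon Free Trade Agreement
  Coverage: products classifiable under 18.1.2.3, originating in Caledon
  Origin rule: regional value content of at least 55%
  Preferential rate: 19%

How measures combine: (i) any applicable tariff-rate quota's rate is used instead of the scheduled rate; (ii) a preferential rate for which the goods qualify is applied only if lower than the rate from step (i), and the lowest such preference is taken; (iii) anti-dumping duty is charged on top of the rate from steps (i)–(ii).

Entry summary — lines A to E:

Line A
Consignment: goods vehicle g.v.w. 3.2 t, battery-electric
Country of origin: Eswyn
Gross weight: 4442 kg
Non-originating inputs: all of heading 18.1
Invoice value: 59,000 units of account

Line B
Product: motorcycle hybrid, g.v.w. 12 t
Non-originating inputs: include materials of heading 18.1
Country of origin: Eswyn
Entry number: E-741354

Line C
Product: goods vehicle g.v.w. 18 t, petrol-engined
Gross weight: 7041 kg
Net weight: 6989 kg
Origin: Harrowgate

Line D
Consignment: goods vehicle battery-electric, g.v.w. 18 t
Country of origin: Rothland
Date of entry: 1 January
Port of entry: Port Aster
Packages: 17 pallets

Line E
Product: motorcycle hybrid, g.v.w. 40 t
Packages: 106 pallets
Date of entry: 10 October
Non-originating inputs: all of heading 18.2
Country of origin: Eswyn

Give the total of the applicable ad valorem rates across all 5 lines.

122%

Line A: goods vehicle → 18.2; battery-electric → 18.2.1; g.v.w. 3.2 t → 18.2.1.2. Scheduled 31%. Eswyn agreement on 18.2: CTH met → 4% available; preferential 4%. → 4%.
Line B: motorcycle → 18.1; hybrid → 18.1.2; g.v.w. 12 t → 18.1.2.1. Scheduled 17%. Eswyn agreement on 18.2: 18.1.2.1 not covered. → 17%.
Line C: goods vehicle → 18.2; petrol-engined → 18.2.2; g.v.w. 18 t → 18.2.2.2. Scheduled 19%. quota on 18.2.2.2 open → in-quota 17%; anti-dumping (Harrowgate, 18.2.2): +32%; total 17% + 32% = 49%. → 49%.
Line D: goods vehicle → 18.2; battery-electric → 18.2.1; g.v.w. 18 t → 18.2.1.1. Scheduled 8%. anti-dumping (Rothland, 18.2): +33%; total 8% + 33% = 41%. → 41%.
Line E: motorcycle → 18.1; hybrid → 18.1.2; g.v.w. 40 t → 18.1.2.3. Scheduled 11%. Eswyn agreement on 18.2: 18.1.2.3 not covered. → 11%.
Sum: 4% + 17% + 49% + 41% + 11% = 122%.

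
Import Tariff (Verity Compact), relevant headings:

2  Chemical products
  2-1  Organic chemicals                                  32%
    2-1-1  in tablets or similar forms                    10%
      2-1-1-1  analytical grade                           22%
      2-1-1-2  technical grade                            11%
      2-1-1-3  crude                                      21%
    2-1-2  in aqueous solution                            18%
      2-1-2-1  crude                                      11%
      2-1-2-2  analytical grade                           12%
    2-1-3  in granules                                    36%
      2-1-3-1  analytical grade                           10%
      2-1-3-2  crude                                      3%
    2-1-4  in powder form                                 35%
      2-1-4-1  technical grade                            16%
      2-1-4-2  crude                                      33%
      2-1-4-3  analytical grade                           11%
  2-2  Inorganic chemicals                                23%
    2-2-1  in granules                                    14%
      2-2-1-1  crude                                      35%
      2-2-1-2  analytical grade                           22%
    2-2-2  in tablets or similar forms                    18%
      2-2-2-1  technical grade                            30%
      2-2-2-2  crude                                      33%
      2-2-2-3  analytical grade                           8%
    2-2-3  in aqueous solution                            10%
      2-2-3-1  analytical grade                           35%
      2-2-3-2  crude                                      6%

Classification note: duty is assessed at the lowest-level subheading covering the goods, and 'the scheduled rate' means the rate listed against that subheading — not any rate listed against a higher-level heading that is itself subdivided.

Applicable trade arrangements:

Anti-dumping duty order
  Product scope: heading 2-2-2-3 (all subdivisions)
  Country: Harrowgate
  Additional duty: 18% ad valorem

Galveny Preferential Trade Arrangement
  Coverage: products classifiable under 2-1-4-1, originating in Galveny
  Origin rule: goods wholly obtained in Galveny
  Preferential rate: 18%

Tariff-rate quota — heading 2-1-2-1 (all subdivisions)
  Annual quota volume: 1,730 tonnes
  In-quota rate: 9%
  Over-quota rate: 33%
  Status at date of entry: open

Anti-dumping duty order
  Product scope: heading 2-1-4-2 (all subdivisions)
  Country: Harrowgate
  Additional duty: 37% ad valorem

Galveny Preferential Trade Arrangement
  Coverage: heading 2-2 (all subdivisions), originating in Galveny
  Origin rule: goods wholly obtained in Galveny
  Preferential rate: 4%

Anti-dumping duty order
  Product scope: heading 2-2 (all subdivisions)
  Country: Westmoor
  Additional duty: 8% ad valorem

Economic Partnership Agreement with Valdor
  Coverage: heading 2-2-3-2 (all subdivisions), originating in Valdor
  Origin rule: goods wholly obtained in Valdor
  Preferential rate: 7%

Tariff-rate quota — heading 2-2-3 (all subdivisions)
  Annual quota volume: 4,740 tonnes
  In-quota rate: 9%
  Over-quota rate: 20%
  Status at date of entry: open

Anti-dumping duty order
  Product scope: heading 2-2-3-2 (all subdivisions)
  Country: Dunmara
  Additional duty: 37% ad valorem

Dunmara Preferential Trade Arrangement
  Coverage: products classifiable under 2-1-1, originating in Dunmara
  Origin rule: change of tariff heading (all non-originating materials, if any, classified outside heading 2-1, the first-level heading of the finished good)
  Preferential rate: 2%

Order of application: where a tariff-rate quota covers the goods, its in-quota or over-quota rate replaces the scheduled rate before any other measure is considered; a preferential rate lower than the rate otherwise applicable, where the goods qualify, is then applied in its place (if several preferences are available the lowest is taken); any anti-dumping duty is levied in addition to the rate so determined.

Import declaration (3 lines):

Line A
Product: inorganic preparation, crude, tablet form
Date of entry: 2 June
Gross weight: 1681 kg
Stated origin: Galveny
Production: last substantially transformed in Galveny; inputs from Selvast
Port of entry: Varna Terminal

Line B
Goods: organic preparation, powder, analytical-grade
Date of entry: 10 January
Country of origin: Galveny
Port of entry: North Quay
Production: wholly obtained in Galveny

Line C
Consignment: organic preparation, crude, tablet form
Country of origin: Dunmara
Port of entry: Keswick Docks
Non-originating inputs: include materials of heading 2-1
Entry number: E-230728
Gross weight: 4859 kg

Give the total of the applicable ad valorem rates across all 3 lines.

65%

Line A: inorganic → 2-2; tablet form → 2-2-2; crude → 2-2-2-2. Scheduled 33%. Galveny agreement on 2-1-4-1: 2-2-2-2 not covered; Galveny agreement on 2-2: not wholly obtained. → 33%.
Line B: organic → 2-1; powder → 2-1-4; analytical-grade → 2-1-4-3. Scheduled 11%. Galveny agreement on 2-1-4-1: 2-1-4-3 not covered; Galveny agreement on 2-2: 2-1-4-3 not covered. → 11%.
Line C: organic → 2-1; tablet form → 2-1-1; crude → 2-1-1-3. Scheduled 21%. Dunmara agreement on 2-1-1: CTH not met. → 21%.
Sum: 33% + 11% + 21% = 65%.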